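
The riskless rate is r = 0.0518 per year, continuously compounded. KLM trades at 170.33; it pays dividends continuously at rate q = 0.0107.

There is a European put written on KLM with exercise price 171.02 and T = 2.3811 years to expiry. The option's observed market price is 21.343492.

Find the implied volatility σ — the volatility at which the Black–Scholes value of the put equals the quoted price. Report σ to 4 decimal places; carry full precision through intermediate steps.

At σ = 0.2910 the Black–Scholes value reproduces the quote:
σ√T = 0.291·√2.3811 = 0.449037
d₁ = (ln(S/K) + (r−q+σ²/2)T) / (σ√T) = (ln(170.33/171.02) + (0.0518−0.0107+0.291²/2)·2.3811) / 0.449037 = (-0.004043 + 0.198680) / 0.449037 = 0.433455
d₂ = d₁ − σ√T = 0.433455 − 0.449037 = -0.015581
e^{−rT} = 0.883962
e^{−qT} = 0.974844
N(−d₁) = 0.332342,  N(−d₂) = 0.506216
V = K·e^{−rT}·N(−d₂) − S·e^{−qT}·N(−d₁) = 76.527275 − 55.183782 = 21.343492 (matching the quote); vega is positive throughout, so no other σ reproduces this price

sigma = 0.2910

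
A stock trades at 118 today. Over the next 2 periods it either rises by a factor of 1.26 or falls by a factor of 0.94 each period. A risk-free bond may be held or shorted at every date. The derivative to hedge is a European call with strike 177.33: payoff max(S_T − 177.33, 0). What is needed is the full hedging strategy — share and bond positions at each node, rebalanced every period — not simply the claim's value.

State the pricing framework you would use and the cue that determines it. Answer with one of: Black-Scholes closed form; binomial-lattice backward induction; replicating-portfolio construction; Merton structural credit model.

Key observation: what is demanded is not a single number but the (Δ, B) position at each node of the 1.26/0.94 tree starting at 118; constructing those positions is the replicating-portfolio method.

framework: replicating-portfolio construction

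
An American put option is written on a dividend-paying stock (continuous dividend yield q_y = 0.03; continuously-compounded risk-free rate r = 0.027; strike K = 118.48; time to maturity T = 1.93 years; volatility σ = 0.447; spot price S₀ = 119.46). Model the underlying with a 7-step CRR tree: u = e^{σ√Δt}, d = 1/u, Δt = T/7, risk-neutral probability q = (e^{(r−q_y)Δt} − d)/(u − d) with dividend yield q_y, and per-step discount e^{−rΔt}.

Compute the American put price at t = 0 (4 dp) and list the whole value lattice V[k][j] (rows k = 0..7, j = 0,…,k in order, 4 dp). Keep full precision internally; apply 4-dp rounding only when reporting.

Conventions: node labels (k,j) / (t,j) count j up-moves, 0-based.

Δt=0.27571  u=1.26455  d=0.79080  q=0.43984  discount=0.99258
step 7 (expiry): payoffs max(K−S,0) = 95.3764 81.5355 59.4029 24.0113 0.0000 0.0000 0.0000 0.0000
k=6: (k=6,j=0): S=29.2156, K−S=89.2644, hold=88.6263 ⇒ V=89.2644 exercise | (k=6,j=1): S=46.7180, K−S=71.7620, hold=71.2681 ⇒ V=71.7620 exercise | (k=6,j=2): S=74.7056, K−S=43.7744, hold=43.5110 ⇒ V=43.7744 exercise | (k=6,j=3): S=119.4600, K−S=0.0000, hold=13.3503 ⇒ V=13.3503 continue | (k=6,j=4): S=191.0256, K−S=0.0000, hold=0.0000 ⇒ V=0.0000 continue | (k=6,j=5): S=305.4645, K−S=0.0000, hold=0.0000 ⇒ V=0.0000 continue | (k=6,j=6): S=488.4610, K−S=0.0000, hold=0.0000 ⇒ V=0.0000 continue
k=5: (k=5,j=0): S=36.9445, K−S=81.5355, hold=80.9611 ⇒ V=81.5355 exercise | (k=5,j=1): S=59.0771, K−S=59.4029, hold=59.0109 ⇒ V=59.4029 exercise | (k=5,j=2): S=94.4687, K−S=24.0113, hold=30.1671 ⇒ V=30.1671 continue | (k=5,j=3): S=151.0626, K−S=0.0000, hold=7.4228 ⇒ V=7.4228 continue | (k=5,j=4): S=241.5607, K−S=0.0000, hold=0.0000 ⇒ V=0.0000 continue | (k=5,j=5): S=386.2739, K−S=0.0000, hold=0.0000 ⇒ V=0.0000 continue
k=4: (k=4,j=0): S=46.7180, K−S=71.7620, hold=71.2681 ⇒ V=71.7620 exercise | (k=4,j=1): S=74.7056, K−S=43.7744, hold=46.1985 ⇒ V=46.1985 continue | (k=4,j=2): S=119.4600, K−S=0.0000, hold=20.0136 ⇒ V=20.0136 continue | (k=4,j=3): S=191.0256, K−S=0.0000, hold=4.1271 ⇒ V=4.1271 continue | (k=4,j=4): S=305.4645, K−S=0.0000, hold=0.0000 ⇒ V=0.0000 continue
k=3: (k=3,j=0): S=59.0771, K−S=59.4029, hold=60.0692 ⇒ V=60.0692 continue | (k=3,j=1): S=94.4687, K−S=24.0113, hold=34.4240 ⇒ V=34.4240 continue | (k=3,j=2): S=151.0626, K−S=0.0000, hold=12.9294 ⇒ V=12.9294 continue | (k=3,j=3): S=241.5607, K−S=0.0000, hold=2.2947 ⇒ V=2.2947 continue
k=2: (k=2,j=0): S=74.7056, K−S=43.7744, hold=48.4275 ⇒ V=48.4275 continue | (k=2,j=1): S=119.4600, K−S=0.0000, hold=24.7845 ⇒ V=24.7845 continue | (k=2,j=2): S=191.0256, K−S=0.0000, hold=8.1906 ⇒ V=8.1906 continue
k=1: (k=1,j=0): S=94.4687, K−S=24.0113, hold=37.7462 ⇒ V=37.7462 continue | (k=1,j=1): S=151.0626, K−S=0.0000, hold=17.3561 ⇒ V=17.3561 continue
k=0: (k=0,j=0): S=119.4600, K−S=0.0000, hold=28.5643 ⇒ V=28.5643 continue

price = 28.5643
tree:
28.5643
37.7462 17.3561
48.4275 24.7845 8.1906
60.0692 34.4240 12.9294 2.2947
71.7620 46.1985 20.0136 4.1271 0.0000
81.5355 59.4029 30.1671 7.4228 0.0000 0.0000
89.2644 71.7620 43.7744 13.3503 0.0000 0.0000 0.0000
95.3764 81.5355 59.4029 24.0113 0.0000 0.0000 0.0000 0.0000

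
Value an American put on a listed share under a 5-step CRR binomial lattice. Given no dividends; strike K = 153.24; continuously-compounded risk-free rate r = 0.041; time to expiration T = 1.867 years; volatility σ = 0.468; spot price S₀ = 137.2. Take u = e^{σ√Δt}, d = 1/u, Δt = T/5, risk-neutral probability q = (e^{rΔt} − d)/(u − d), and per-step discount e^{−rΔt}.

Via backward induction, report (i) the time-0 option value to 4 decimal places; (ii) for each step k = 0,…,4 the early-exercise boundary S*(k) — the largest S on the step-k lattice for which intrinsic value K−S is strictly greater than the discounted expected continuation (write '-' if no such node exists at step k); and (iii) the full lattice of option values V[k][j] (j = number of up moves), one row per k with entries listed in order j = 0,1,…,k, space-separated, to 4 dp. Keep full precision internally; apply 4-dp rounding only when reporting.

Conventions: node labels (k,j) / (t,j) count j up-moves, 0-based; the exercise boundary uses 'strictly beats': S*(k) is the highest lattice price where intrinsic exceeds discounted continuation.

price = 40.0516
boundary = - - 77.4384 58.1779 77.4384
tree:
40.0516
56.2209 22.0869
75.8016 34.7272 7.7306
95.0621 52.7067 14.4192 0.0000
109.5322 75.8016 26.8948 0.0000 0.0000
120.4032 95.0621 50.1645 0.0000 0.0000 0.0000

params: Δt=0.37340 u=1.33106 d=0.75128 q=0.45560 e^(-rΔt)=0.98481
t_5 payoffs: 120.4032 95.0621 50.1645 0.0000 0.0000 0.0000
t_4: node(4,0) S=43.7078 payoff=109.5322 vs cont=107.2040 → 109.5322 [stop]  node(4,1) S=77.4384 payoff=75.8016 vs cont=73.4734 → 75.8016 [stop]  node(4,2) S=137.2000 payoff=16.0400 vs cont=26.8948 → 26.8948 [wait]  node(4,3) S=243.0814 payoff=0.0000 vs cont=0.0000 → 0.0000 [wait]  node(4,4) S=430.6746 payoff=0.0000 vs cont=0.0000 → 0.0000 [wait]  ⇒ S*(4)=77.4384
t_3: node(3,0) S=58.1779 payoff=95.0621 vs cont=92.7340 → 95.0621 [stop]  node(3,1) S=103.0755 payoff=50.1645 vs cont=52.7067 → 52.7067 [wait]  node(3,2) S=182.6219 payoff=0.0000 vs cont=14.4192 → 14.4192 [wait]  node(3,3) S=323.5567 payoff=0.0000 vs cont=0.0000 → 0.0000 [wait]  ⇒ S*(3)=58.1779
t_2: node(2,0) S=77.4384 payoff=75.8016 vs cont=74.6140 → 75.8016 [stop]  node(2,1) S=137.2000 payoff=16.0400 vs cont=34.7272 → 34.7272 [wait]  node(2,2) S=243.0814 payoff=0.0000 vs cont=7.7306 → 7.7306 [wait]  ⇒ S*(2)=77.4384
t_1: node(1,0) S=103.0755 payoff=50.1645 vs cont=56.2209 → 56.2209 [wait]  node(1,1) S=182.6219 payoff=0.0000 vs cont=22.0869 → 22.0869 [wait]  ⇒ S*(1)=-
t_0: node(0,0) S=137.2000 payoff=16.0400 vs cont=40.0516 → 40.0516 [wait]  ⇒ S*(0)=-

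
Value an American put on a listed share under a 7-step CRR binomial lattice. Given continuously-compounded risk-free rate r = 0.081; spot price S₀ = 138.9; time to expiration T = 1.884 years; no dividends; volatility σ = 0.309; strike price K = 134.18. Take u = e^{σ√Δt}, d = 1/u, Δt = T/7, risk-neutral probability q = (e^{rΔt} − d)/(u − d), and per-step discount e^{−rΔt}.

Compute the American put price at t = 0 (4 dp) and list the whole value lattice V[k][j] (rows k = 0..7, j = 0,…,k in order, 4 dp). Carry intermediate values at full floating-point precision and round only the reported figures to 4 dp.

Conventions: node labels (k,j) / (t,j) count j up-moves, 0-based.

price = 13.9075
tree:
13.9075
21.9034 7.3528
33.3796 12.5767 2.9982
48.3099 20.8788 5.6934 0.7183
61.0287 33.3796 10.5951 1.5570 0.0000
71.8636 48.3099 19.1824 3.3746 0.0000 0.0000
81.0937 61.0287 33.3796 7.3143 0.0000 0.0000 0.0000
88.9567 71.8636 48.3099 15.8534 0.0000 0.0000 0.0000 0.0000

params: Δt=0.26914 u=1.17387 d=0.85188 q=0.52846 e^(-rΔt)=0.97844
t_7 payoffs: 88.9567 71.8636 48.3099 15.8534 0.0000 0.0000 0.0000 0.0000
k=6: node(6,0) S=53.0863 payoff=81.0937 vs cont=78.2002 → 81.0937 [stop]  node(6,1) S=73.1513 payoff=61.0287 vs cont=58.1351 → 61.0287 [stop]  node(6,2) S=100.8004 payoff=33.3796 vs cont=30.4861 → 33.3796 [stop]  node(6,3) S=138.9000 payoff=0.0000 vs cont=7.3143 → 7.3143 [wait]  node(6,4) S=191.4002 payoff=0.0000 vs cont=0.0000 → 0.0000 [wait]  node(6,5) S=263.7439 payoff=0.0000 vs cont=0.0000 → 0.0000 [wait]  node(6,6) S=363.4314 payoff=0.0000 vs cont=0.0000 → 0.0000 [wait]
k=5: node(5,0) S=62.3164 payoff=71.8636 vs cont=68.9701 → 71.8636 [stop]  node(5,1) S=85.8701 payoff=48.3099 vs cont=45.4163 → 48.3099 [stop]  node(5,2) S=118.3266 payoff=15.8534 vs cont=19.1824 → 19.1824 [wait]  node(5,3) S=163.0506 payoff=0.0000 vs cont=3.3746 → 3.3746 [wait]  node(5,4) S=224.6789 payoff=0.0000 vs cont=0.0000 → 0.0000 [wait]  node(5,5) S=309.6010 payoff=0.0000 vs cont=0.0000 → 0.0000 [wait]
k=4: node(4,0) S=73.1513 payoff=61.0287 vs cont=58.1351 → 61.0287 [stop]  node(4,1) S=100.8004 payoff=33.3796 vs cont=32.2074 → 33.3796 [stop]  node(4,2) S=138.9000 payoff=0.0000 vs cont=10.5951 → 10.5951 [wait]  node(4,3) S=191.4002 payoff=0.0000 vs cont=1.5570 → 1.5570 [wait]  node(4,4) S=263.7439 payoff=0.0000 vs cont=0.0000 → 0.0000 [wait]
k=3: node(3,0) S=85.8701 payoff=48.3099 vs cont=45.4163 → 48.3099 [stop]  node(3,1) S=118.3266 payoff=15.8534 vs cont=20.8788 → 20.8788 [wait]  node(3,2) S=163.0506 payoff=0.0000 vs cont=5.6934 → 5.6934 [wait]  node(3,3) S=224.6789 payoff=0.0000 vs cont=0.7183 → 0.7183 [wait]
k=2: node(2,0) S=100.8004 payoff=33.3796 vs cont=33.0845 → 33.3796 [stop]  node(2,1) S=138.9000 payoff=0.0000 vs cont=12.5767 → 12.5767 [wait]  node(2,2) S=191.4002 payoff=0.0000 vs cont=2.9982 → 2.9982 [wait]
k=1: node(1,0) S=118.3266 payoff=15.8534 vs cont=21.9034 → 21.9034 [wait]  node(1,1) S=163.0506 payoff=0.0000 vs cont=7.3528 → 7.3528 [wait]
k=0: node(0,0) S=138.9000 payoff=0.0000 vs cont=13.9075 → 13.9075 [wait]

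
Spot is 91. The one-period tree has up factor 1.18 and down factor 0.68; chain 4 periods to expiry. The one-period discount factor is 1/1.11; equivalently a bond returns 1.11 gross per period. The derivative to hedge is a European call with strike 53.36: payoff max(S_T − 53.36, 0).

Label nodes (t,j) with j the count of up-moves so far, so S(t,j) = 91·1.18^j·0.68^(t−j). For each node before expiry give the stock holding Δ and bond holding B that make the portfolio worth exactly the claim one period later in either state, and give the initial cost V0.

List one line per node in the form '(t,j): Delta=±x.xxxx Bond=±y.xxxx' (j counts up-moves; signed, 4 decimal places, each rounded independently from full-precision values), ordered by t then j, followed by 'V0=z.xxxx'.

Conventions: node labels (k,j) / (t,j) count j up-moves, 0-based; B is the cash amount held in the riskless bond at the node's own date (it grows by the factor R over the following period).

Risk-neutral probability p* = (R−d)/(u−d) = (1.11−0.68)/(1.18−0.68) = 0.8600.
Expiry values: V(4,0)=0.0000, V(4,1)=0.0000, V(4,2)=5.2300, V(4,3)=48.3108, V(4,4)=123.0688
  t=3,j=0: stock 28.6133 → up 33.7637 (V=0.0000), down 19.4571 (V=0.0000). Price 0.0000; hedge Δ=0.0000, bond B=0.0000.
  t=3,j=1: stock 49.6525 → up 58.5900 (V=5.2300), down 33.7637 (V=0.0000). Price 4.0520; hedge Δ=0.2107, bond B=-6.4079.
  t=3,j=2: stock 86.1617 → up 101.6708 (V=48.3108), down 58.5900 (V=5.2300). Price 38.0896; hedge Δ=1.0000, bond B=-48.0721.
  t=3,j=3: stock 149.5159 → up 176.4288 (V=123.0688), down 101.6708 (V=48.3108). Price 101.4438; hedge Δ=1.0000, bond B=-48.0721.
  t=2,j=0: stock 42.0784 → up 49.6525 (V=4.0520), down 28.6133 (V=0.0000). Price 3.1394; hedge Δ=0.1926, bond B=-4.9647.
  t=2,j=1: stock 73.0184 → up 86.1617 (V=38.0896), down 49.6525 (V=4.0520). Price 30.0220; hedge Δ=0.9323, bond B=-38.0532.
  t=2,j=2: stock 126.7084 → up 149.5159 (V=101.4438), down 86.1617 (V=38.0896). Price 83.4002; hedge Δ=1.0000, bond B=-43.3082.
  t=1,j=0: stock 61.8800 → up 73.0184 (V=30.0220), down 42.0784 (V=3.1394). Price 23.6562; hedge Δ=0.8689, bond B=-30.1089.
  t=1,j=1: stock 107.3800 → up 126.7084 (V=83.4002), down 73.0184 (V=30.0220). Price 68.4029; hedge Δ=0.9942, bond B=-38.3536.
  t=0,j=0: stock 91.0000 → up 107.3800 (V=68.4029), down 61.8800 (V=23.6562). Price 55.9805; hedge Δ=0.9834, bond B=-33.5129.
Verification: the root portfolio costs Δ(0,0)·S0 + B(0,0) = 55.9805, matching V0.

(0,0): Delta=0.9834 Bond=-33.5129
(1,0): Delta=0.8689 Bond=-30.1089
(1,1): Delta=0.9942 Bond=-38.3536
(2,0): Delta=0.1926 Bond=-4.9647
(2,1): Delta=0.9323 Bond=-38.0532
(2,2): Delta=1.0000 Bond=-43.3082
(3,0): Delta=0.0000 Bond=0.0000
(3,1): Delta=0.2107 Bond=-6.4079
(3,2): Delta=1.0000 Bond=-48.0721
(3,3): Delta=1.0000 Bond=-48.0721
V0=55.9805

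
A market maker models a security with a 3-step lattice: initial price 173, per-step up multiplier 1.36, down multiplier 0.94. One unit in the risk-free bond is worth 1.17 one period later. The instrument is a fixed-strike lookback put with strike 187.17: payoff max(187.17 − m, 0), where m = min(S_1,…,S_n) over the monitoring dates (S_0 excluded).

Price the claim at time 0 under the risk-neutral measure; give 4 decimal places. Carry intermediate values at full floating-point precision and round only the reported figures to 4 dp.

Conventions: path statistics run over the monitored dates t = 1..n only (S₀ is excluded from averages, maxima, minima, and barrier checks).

price = 8.7111

With p* = (R−d)/(u−d) = 0.5476, sum probability × payoff across the paths and divide by R^3.
Enumerate all 2^3 = 8 price paths (U = up ×1.36, D = down ×0.94); each path with k up-moves has probability p*^k·(1−p*)^(3−k).
DDD: m=143.6910, payoff=43.4790, prob=0.092579
UDD: m=207.8934, payoff=0.0000, prob=0.112069
DUD: m=162.6200, payoff=24.5500, prob=0.112069
UUD: m=235.2800, payoff=0.0000, prob=0.135663
DDU: m=152.8628, payoff=34.3072, prob=0.112069
UDU: m=221.1632, payoff=0.0000, prob=0.135663
DUU: m=162.6200, payoff=24.5500, prob=0.135663
UUU: m=235.2800, payoff=0.0000, prob=0.164224
Price = Σ prob·payoff / R^3 = 13.951863 / 1.601613 = 8.7111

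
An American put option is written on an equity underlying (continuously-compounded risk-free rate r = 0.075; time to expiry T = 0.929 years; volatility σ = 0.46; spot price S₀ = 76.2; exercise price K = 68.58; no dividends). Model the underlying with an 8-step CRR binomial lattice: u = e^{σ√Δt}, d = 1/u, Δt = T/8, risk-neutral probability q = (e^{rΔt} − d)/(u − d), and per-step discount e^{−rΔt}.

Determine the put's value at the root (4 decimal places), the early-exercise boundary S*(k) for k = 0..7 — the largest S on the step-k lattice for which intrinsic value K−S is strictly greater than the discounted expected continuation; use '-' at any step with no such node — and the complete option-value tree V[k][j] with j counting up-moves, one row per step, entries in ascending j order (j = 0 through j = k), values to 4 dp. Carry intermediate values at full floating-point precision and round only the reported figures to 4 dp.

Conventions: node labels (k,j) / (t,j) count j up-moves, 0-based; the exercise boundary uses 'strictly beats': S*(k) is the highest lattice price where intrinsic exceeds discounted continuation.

params: Δt=0.11613 u=1.16971 d=0.85491 q=0.48868 e^(-rΔt)=0.99133
t_8 payoffs: 46.8363 38.8299 27.8753 12.8871 0.0000 0.0000 0.0000 0.0000 0.0000
t_7: node(7,0) S=25.4338 payoff=43.1462 vs cont=42.5515 → 43.1462 [stop]  node(7,1) S=34.7990 payoff=33.7810 vs cont=33.1863 → 33.7810 [stop]  node(7,2) S=47.6126 payoff=20.9674 vs cont=20.3727 → 20.9674 [stop]  node(7,3) S=65.1444 payoff=3.4356 vs cont=6.5323 → 6.5323 [wait]  node(7,4) S=89.1318 payoff=0.0000 vs cont=0.0000 → 0.0000 [wait]  node(7,5) S=121.9518 payoff=0.0000 vs cont=0.0000 → 0.0000 [wait]  node(7,6) S=166.8567 payoff=0.0000 vs cont=0.0000 → 0.0000 [wait]  node(7,7) S=228.2964 payoff=0.0000 vs cont=0.0000 → 0.0000 [wait]  ⇒ S*(7)=47.6126
t_6: node(6,0) S=29.7501 payoff=38.8299 vs cont=38.2352 → 38.8299 [stop]  node(6,1) S=40.7047 payoff=27.8753 vs cont=27.2806 → 27.8753 [stop]  node(6,2) S=55.6929 payoff=12.8871 vs cont=13.7926 → 13.7926 [wait]  node(6,3) S=76.2000 payoff=0.0000 vs cont=3.3112 → 3.3112 [wait]  node(6,4) S=104.2582 payoff=0.0000 vs cont=0.0000 → 0.0000 [wait]  node(6,5) S=142.6481 payoff=0.0000 vs cont=0.0000 → 0.0000 [wait]  node(6,6) S=195.1737 payoff=0.0000 vs cont=0.0000 → 0.0000 [wait]  ⇒ S*(6)=40.7047
t_5: node(5,0) S=34.7990 payoff=33.7810 vs cont=33.1863 → 33.7810 [stop]  node(5,1) S=47.6126 payoff=20.9674 vs cont=20.8114 → 20.9674 [stop]  node(5,2) S=65.1444 payoff=3.4356 vs cont=8.5954 → 8.5954 [wait]  node(5,3) S=89.1318 payoff=0.0000 vs cont=1.6784 → 1.6784 [wait]  node(5,4) S=121.9518 payoff=0.0000 vs cont=0.0000 → 0.0000 [wait]  node(5,5) S=166.8567 payoff=0.0000 vs cont=0.0000 → 0.0000 [wait]  ⇒ S*(5)=47.6126
t_4: node(4,0) S=40.7047 payoff=27.8753 vs cont=27.2806 → 27.8753 [stop]  node(4,1) S=55.6929 payoff=12.8871 vs cont=14.7921 → 14.7921 [wait]  node(4,2) S=76.2000 payoff=0.0000 vs cont=5.1700 → 5.1700 [wait]  node(4,3) S=104.2582 payoff=0.0000 vs cont=0.8507 → 0.8507 [wait]  node(4,4) S=142.6481 payoff=0.0000 vs cont=0.0000 → 0.0000 [wait]  ⇒ S*(4)=40.7047
t_3: node(3,0) S=47.6126 payoff=20.9674 vs cont=21.2955 → 21.2955 [wait]  node(3,1) S=65.1444 payoff=3.4356 vs cont=10.0024 → 10.0024 [wait]  node(3,2) S=89.1318 payoff=0.0000 vs cont=3.0327 → 3.0327 [wait]  node(3,3) S=121.9518 payoff=0.0000 vs cont=0.4312 → 0.4312 [wait]  ⇒ S*(3)=-
t_2: node(2,0) S=55.6929 payoff=12.8871 vs cont=15.6400 → 15.6400 [wait]  node(2,1) S=76.2000 payoff=0.0000 vs cont=6.5393 → 6.5393 [wait]  node(2,2) S=104.2582 payoff=0.0000 vs cont=1.7462 → 1.7462 [wait]  ⇒ S*(2)=-
t_1: node(1,0) S=65.1444 payoff=3.4356 vs cont=11.0956 → 11.0956 [wait]  node(1,1) S=89.1318 payoff=0.0000 vs cont=4.1606 → 4.1606 [wait]  ⇒ S*(1)=-
t_0: node(0,0) S=76.2000 payoff=0.0000 vs cont=7.6398 → 7.6398 [wait]  ⇒ S*(0)=-

price = 7.6398
boundary = - - - - 40.7047 47.6126 40.7047 47.6126
tree:
7.6398
11.0956 4.1606
15.6400 6.5393 1.7462
21.2955 10.0024 3.0327 0.4312
27.8753 14.7921 5.1700 0.8507 0.0000
33.7810 20.9674 8.5954 1.6784 0.0000 0.0000
38.8299 27.8753 13.7926 3.3112 0.0000 0.0000 0.0000
43.1462 33.7810 20.9674 6.5323 0.0000 0.0000 0.0000 0.0000
46.8363 38.8299 27.8753 12.8871 0.0000 0.0000 0.0000 0.0000 0.0000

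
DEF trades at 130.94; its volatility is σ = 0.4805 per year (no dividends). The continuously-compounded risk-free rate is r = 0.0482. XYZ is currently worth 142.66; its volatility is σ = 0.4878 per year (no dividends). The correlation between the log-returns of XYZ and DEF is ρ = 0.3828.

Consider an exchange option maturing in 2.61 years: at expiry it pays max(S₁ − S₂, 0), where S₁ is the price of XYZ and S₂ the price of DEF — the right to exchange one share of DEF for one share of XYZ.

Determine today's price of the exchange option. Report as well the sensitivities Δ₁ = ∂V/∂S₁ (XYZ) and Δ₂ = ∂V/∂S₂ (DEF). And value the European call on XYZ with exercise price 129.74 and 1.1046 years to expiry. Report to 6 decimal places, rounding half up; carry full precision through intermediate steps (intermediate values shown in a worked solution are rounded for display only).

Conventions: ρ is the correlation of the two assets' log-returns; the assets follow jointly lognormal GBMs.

σ_eff = √(σ₁² + σ₂² − 2ρσ₁σ₂) = √(0.4878² + 0.4805² − 2·0.3828·0.4878·0.4805) = 0.537942
d₁ = (ln(S₁/S₂) + (q₂ − q₁ + σ_eff²/2)T) / (σ_eff√T) = (ln(142.66/130.94) + (0.0 − 0.0 + 0.144691)·2.61) / 0.869072 = 0.533176
d₂ = d₁ − σ_eff√T = 0.533176 − 0.869072 = -0.335896
N(d₁) = 0.703044,  N(d₂) = 0.368475
V = S₁·e^{−q₁T}·N(d₁) − S₂·e^{−q₂T}·N(d₂) = 100.296260 − 48.248052 = 52.048208
Δ₁ = e^{−q₁T}·N(d₁) = 0.703044;  Δ₂ = −e^{−q₂T}·N(d₂) = -0.368475
[vanilla: XYZ call K=129.74]
σ√T = 0.4878·√1.1046 = 0.512678
d₁ = (ln(S/K) + (r+σ²/2)T) / (σ√T) = (ln(142.66/129.74) + (0.0482+0.4878²/2)·1.1046) / 0.512678 = (0.094932 + 0.184661) / 0.512678 = 0.545358
d₂ = d₁ − σ√T = 0.545358 − 0.512678 = 0.032680
e^{−rT} = 0.948151
N(d₁) = 0.707246,  N(d₂) = 0.513035
price = S·N(d₁) − K·e^{−rT}·N(d₂) = 100.895742 − 63.110032 = 37.785710

exchange price = 52.048208
Δ1 = 0.703044
Δ2 = -0.368475
price(XYZ call K=129.74) = 37.785710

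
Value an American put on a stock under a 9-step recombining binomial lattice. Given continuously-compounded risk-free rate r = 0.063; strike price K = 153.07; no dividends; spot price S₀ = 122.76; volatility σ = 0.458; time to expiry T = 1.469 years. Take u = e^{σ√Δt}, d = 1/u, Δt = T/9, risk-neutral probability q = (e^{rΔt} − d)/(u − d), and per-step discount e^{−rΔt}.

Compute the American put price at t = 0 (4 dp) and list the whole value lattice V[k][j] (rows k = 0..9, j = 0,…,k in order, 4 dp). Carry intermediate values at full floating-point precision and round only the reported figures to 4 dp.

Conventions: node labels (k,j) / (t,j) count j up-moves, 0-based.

Δt=0.16322  u=1.20326  d=0.83107  q=0.48164  discount=0.98977
step 9 (expiry): payoffs max(K−S,0) = 129.8524 119.4547 104.4004 82.6044 51.0473 5.3577 0.0000 0.0000 0.0000 0.0000
k=8: (k=8,j=0): S=27.9369, K−S=125.1331, hold=123.5672 ⇒ V=125.1331 exercise | (k=8,j=1): S=40.4480, K−S=112.6220, hold=111.0560 ⇒ V=112.6220 exercise | (k=8,j=2): S=58.5622, K−S=94.5078, hold=92.9419 ⇒ V=94.5078 exercise | (k=8,j=3): S=84.7885, K−S=68.2815, hold=66.7155 ⇒ V=68.2815 exercise | (k=8,j=4): S=122.7600, K−S=30.3100, hold=28.7440 ⇒ V=30.3100 exercise | (k=8,j=5): S=177.7365, K−S=0.0000, hold=2.7488 ⇒ V=2.7488 continue | (k=8,j=6): S=257.3336, K−S=0.0000, hold=0.0000 ⇒ V=0.0000 continue | (k=8,j=7): S=372.5772, K−S=0.0000, hold=0.0000 ⇒ V=0.0000 continue | (k=8,j=8): S=539.4313, K−S=0.0000, hold=0.0000 ⇒ V=0.0000 continue
k=7: (k=7,j=0): S=33.6153, K−S=119.4547, hold=117.8887 ⇒ V=119.4547 exercise | (k=7,j=1): S=48.6696, K−S=104.4004, hold=102.8345 ⇒ V=104.4004 exercise | (k=7,j=2): S=70.4656, K−S=82.6044, hold=81.0384 ⇒ V=82.6044 exercise | (k=7,j=3): S=102.0227, K−S=51.0473, hold=49.4813 ⇒ V=51.0473 exercise | (k=7,j=4): S=147.7123, K−S=5.3577, hold=16.8610 ⇒ V=16.8610 continue | (k=7,j=5): S=213.8635, K−S=0.0000, hold=1.4103 ⇒ V=1.4103 continue | (k=7,j=6): S=309.6395, K−S=0.0000, hold=0.0000 ⇒ V=0.0000 continue | (k=7,j=7): S=448.3077, K−S=0.0000, hold=0.0000 ⇒ V=0.0000 continue
k=6: (k=6,j=0): S=40.4480, K−S=112.6220, hold=111.0560 ⇒ V=112.6220 exercise | (k=6,j=1): S=58.5622, K−S=94.5078, hold=92.9419 ⇒ V=94.5078 exercise | (k=6,j=2): S=84.7885, K−S=68.2815, hold=66.7155 ⇒ V=68.2815 exercise | (k=6,j=3): S=122.7600, K−S=30.3100, hold=34.2279 ⇒ V=34.2279 continue | (k=6,j=4): S=177.7365, K−S=0.0000, hold=9.3229 ⇒ V=9.3229 continue | (k=6,j=5): S=257.3336, K−S=0.0000, hold=0.7235 ⇒ V=0.7235 continue | (k=6,j=6): S=372.5772, K−S=0.0000, hold=0.0000 ⇒ V=0.0000 continue
k=5: (k=5,j=0): S=48.6696, K−S=104.4004, hold=102.8345 ⇒ V=104.4004 exercise | (k=5,j=1): S=70.4656, K−S=82.6044, hold=81.0384 ⇒ V=82.6044 exercise | (k=5,j=2): S=102.0227, K−S=51.0473, hold=51.3490 ⇒ V=51.3490 continue | (k=5,j=3): S=147.7123, K−S=5.3577, hold=22.0051 ⇒ V=22.0051 continue | (k=5,j=4): S=213.8635, K−S=0.0000, hold=5.1281 ⇒ V=5.1281 continue | (k=5,j=5): S=309.6395, K−S=0.0000, hold=0.3712 ⇒ V=0.3712 continue
k=4: (k=4,j=0): S=58.5622, K−S=94.5078, hold=92.9419 ⇒ V=94.5078 exercise | (k=4,j=1): S=84.7885, K−S=68.2815, hold=66.8594 ⇒ V=68.2815 exercise | (k=4,j=2): S=122.7600, K−S=30.3100, hold=36.8350 ⇒ V=36.8350 continue | (k=4,j=3): S=177.7365, K−S=0.0000, hold=13.7344 ⇒ V=13.7344 continue | (k=4,j=4): S=257.3336, K−S=0.0000, hold=2.8079 ⇒ V=2.8079 continue
k=3: (k=3,j=0): S=70.4656, K−S=82.6044, hold=81.0384 ⇒ V=82.6044 exercise | (k=3,j=1): S=102.0227, K−S=51.0473, hold=52.5919 ⇒ V=52.5919 continue | (k=3,j=2): S=147.7123, K−S=5.3577, hold=25.4457 ⇒ V=25.4457 continue | (k=3,j=3): S=213.8635, K−S=0.0000, hold=8.3851 ⇒ V=8.3851 continue
k=2: (k=2,j=0): S=84.7885, K−S=68.2815, hold=67.4519 ⇒ V=68.2815 exercise | (k=2,j=1): S=122.7600, K−S=30.3100, hold=39.1128 ⇒ V=39.1128 continue | (k=2,j=2): S=177.7365, K−S=0.0000, hold=17.0523 ⇒ V=17.0523 continue
k=1: (k=1,j=0): S=102.0227, K−S=51.0473, hold=53.6778 ⇒ V=53.6778 continue | (k=1,j=1): S=147.7123, K−S=5.3577, hold=28.1961 ⇒ V=28.1961 continue
k=0: (k=0,j=0): S=122.7600, K−S=30.3100, hold=40.9811 ⇒ V=40.9811 continue

price = 40.9811
tree:
40.9811
53.6778 28.1961
68.2815 39.1128 17.0523
82.6044 52.5919 25.4457 8.3851
94.5078 68.2815 36.8350 13.7344 2.8079
104.4004 82.6044 51.3490 22.0051 5.1281 0.3712
112.6220 94.5078 68.2815 34.2279 9.3229 0.7235 0.0000
119.4547 104.4004 82.6044 51.0473 16.8610 1.4103 0.0000 0.0000
125.1331 112.6220 94.5078 68.2815 30.3100 2.7488 0.0000 0.0000 0.0000
129.8524 119.4547 104.4004 82.6044 51.0473 5.3577 0.0000 0.0000 0.0000 0.0000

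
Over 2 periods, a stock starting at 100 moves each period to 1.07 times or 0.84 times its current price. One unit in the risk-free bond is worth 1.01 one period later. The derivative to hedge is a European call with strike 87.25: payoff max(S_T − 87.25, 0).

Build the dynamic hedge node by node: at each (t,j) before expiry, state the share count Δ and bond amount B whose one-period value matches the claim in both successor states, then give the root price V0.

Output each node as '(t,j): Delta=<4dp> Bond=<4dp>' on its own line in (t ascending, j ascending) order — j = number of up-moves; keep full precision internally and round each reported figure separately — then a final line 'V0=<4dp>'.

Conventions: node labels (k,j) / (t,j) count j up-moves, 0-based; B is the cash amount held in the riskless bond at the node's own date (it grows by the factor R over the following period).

(0,0): Delta=0.8126 Bond=-65.6748
(1,0): Delta=0.1361 Bond=-9.5101
(1,1): Delta=1.0000 Bond=-86.3861
V0=15.5826

Since d<R<u, set p* = (R−d)/(u−d) = 0.7391; price each node as the discounted p*-expectation of its children.
Payoffs at expiry: V(2,0)=0.0000, V(2,1)=2.6300, V(2,2)=27.2400
  t=1,j=0: stock 84.0000 → up 89.8800 (V=2.6300), down 70.5600 (V=0.0000). Price 1.9247; hedge Δ=0.1361, bond B=-9.5101.
  t=1,j=1: stock 107.0000 → up 114.4900 (V=27.2400), down 89.8800 (V=2.6300). Price 20.6139; hedge Δ=1.0000, bond B=-86.3861.
  t=0,j=0: stock 100.0000 → up 107.0000 (V=20.6139), down 84.0000 (V=1.9247). Price 15.5826; hedge Δ=0.8126, bond B=-65.6748.
Check: Δ(0,0)·S0 + B(0,0) = 15.5826 = V0.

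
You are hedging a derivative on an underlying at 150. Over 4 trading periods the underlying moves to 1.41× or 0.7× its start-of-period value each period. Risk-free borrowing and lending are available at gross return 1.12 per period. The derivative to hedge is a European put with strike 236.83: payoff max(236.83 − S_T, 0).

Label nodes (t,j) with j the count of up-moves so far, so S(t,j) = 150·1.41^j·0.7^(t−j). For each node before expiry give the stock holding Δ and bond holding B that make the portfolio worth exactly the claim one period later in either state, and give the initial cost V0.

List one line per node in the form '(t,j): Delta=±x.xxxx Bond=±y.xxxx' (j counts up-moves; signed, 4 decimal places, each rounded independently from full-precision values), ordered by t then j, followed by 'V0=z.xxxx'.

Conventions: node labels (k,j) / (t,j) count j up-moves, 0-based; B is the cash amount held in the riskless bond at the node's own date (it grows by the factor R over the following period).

(0,0): Delta=-0.4222 Bond=103.9036
(1,0): Delta=-0.7848 Bond=154.4489
(1,1): Delta=-0.2979 Bond=90.0809
(2,0): Delta=-1.0000 Bond=188.7994
(2,1): Delta=-0.7110 Bond=162.0617
(2,2): Delta=-0.1562 Bond=58.6535
(3,0): Delta=-1.0000 Bond=211.4554
(3,1): Delta=-1.0000 Bond=211.4554
(3,2): Delta=-0.6120 Bond=160.8319
(3,3): Delta=0.0000 Bond=0.0000
V0=40.5780

Since d<R<u, set p* = (R−d)/(u−d) = 0.5915; price each node as the discounted p*-expectation of its children.
Expiry values: V(4,0)=200.8150, V(4,1)=164.2855, V(4,2)=90.7047, V(4,3)=0.0000, V(4,4)=0.0000
(3,0): S=51.4500. Δ = (V_up−V_dn)/(S_up−S_dn) = (164.2855−200.8150)/(72.5445−36.0150) = -1.0000. V = [p*·164.2855 + (1−p*)·200.8150]/1.12 = 160.0054. B = V − Δ·S = 211.4554.
(3,1): S=103.6350. Δ = (V_up−V_dn)/(S_up−S_dn) = (90.7047−164.2855)/(146.1253−72.5445) = -1.0000. V = [p*·90.7047 + (1−p*)·164.2855]/1.12 = 107.8204. B = V − Δ·S = 211.4554.
(3,2): S=208.7505. Δ = (V_up−V_dn)/(S_up−S_dn) = (0.0000−90.7047)/(294.3382−146.1253) = -0.6120. V = [p*·0.0000 + (1−p*)·90.7047]/1.12 = 33.0789. B = V − Δ·S = 160.8319.
(3,3): S=420.4831. Δ = (V_up−V_dn)/(S_up−S_dn) = (0.0000−0.0000)/(592.8812−294.3382) = 0.0000. V = [p*·0.0000 + (1−p*)·0.0000]/1.12 = 0.0000. B = V − Δ·S = 0.0000.
(2,0): S=73.5000. Δ = (V_up−V_dn)/(S_up−S_dn) = (107.8204−160.0054)/(103.6350−51.4500) = -1.0000. V = [p*·107.8204 + (1−p*)·160.0054]/1.12 = 115.2994. B = V − Δ·S = 188.7994.
(2,1): S=148.0500. Δ = (V_up−V_dn)/(S_up−S_dn) = (33.0789−107.8204)/(208.7505−103.6350) = -0.7110. V = [p*·33.0789 + (1−p*)·107.8204]/1.12 = 56.7921. B = V − Δ·S = 162.0617.
(2,2): S=298.2150. Δ = (V_up−V_dn)/(S_up−S_dn) = (0.0000−33.0789)/(420.4831−208.7505) = -0.1562. V = [p*·0.0000 + (1−p*)·33.0789]/1.12 = 12.0635. B = V − Δ·S = 58.6535.
(1,0): S=105.0000. Δ = (V_up−V_dn)/(S_up−S_dn) = (56.7921−115.2994)/(148.0500−73.5000) = -0.7848. V = [p*·56.7921 + (1−p*)·115.2994]/1.12 = 72.0441. B = V − Δ·S = 154.4489.
(1,1): S=211.5000. Δ = (V_up−V_dn)/(S_up−S_dn) = (12.0635−56.7921)/(298.2150−148.0500) = -0.2979. V = [p*·12.0635 + (1−p*)·56.7921]/1.12 = 27.0829. B = V − Δ·S = 90.0809.
(0,0): S=150.0000. Δ = (V_up−V_dn)/(S_up−S_dn) = (27.0829−72.0441)/(211.5000−105.0000) = -0.4222. V = [p*·27.0829 + (1−p*)·72.0441]/1.12 = 40.5780. B = V − Δ·S = 103.9036.
Sanity check at the root: Δ(0,0)·S0 + B(0,0) reproduces V0 = 40.5780.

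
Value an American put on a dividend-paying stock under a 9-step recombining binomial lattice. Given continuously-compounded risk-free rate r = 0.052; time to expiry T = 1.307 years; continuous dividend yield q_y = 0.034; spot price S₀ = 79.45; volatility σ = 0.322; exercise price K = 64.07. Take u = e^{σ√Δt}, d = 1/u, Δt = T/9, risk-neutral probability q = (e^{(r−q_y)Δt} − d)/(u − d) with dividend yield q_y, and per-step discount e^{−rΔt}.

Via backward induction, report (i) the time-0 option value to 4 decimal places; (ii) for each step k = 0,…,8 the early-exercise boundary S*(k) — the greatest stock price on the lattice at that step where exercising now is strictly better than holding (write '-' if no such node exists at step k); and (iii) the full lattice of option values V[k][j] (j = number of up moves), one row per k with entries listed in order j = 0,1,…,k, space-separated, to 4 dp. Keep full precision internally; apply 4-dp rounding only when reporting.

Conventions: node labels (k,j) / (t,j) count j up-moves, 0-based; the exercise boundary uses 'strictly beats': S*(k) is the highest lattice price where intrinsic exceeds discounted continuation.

Δt=0.14522  u=1.13055  d=0.88452  q=0.48000  discount=0.99248
step 9 (expiry): payoffs max(K−S,0) = 37.7387 30.4146 21.0533 9.0881 0.0000 0.0000 0.0000 0.0000 0.0000 0.0000
step 8: (k=8,j=0): S=29.7689, K−S=34.3011, hold=33.9657 ⇒ V=34.3011 exercise | (k=8,j=1): S=38.0492, K−S=26.0208, hold=25.7262 ⇒ V=26.0208 exercise | (k=8,j=2): S=48.6327, K−S=15.4373, hold=15.1948 ⇒ V=15.4373 exercise | (k=8,j=3): S=62.1600, K−S=1.9100, hold=4.6903 ⇒ V=4.6903 continue | (k=8,j=4): S=79.4500, K−S=0.0000, hold=0.0000 ⇒ V=0.0000 continue | (k=8,j=5): S=101.5492, K−S=0.0000, hold=0.0000 ⇒ V=0.0000 continue | (k=8,j=6): S=129.7954, K−S=0.0000, hold=0.0000 ⇒ V=0.0000 continue | (k=8,j=7): S=165.8983, K−S=0.0000, hold=0.0000 ⇒ V=0.0000 continue | (k=8,j=8): S=212.0434, K−S=0.0000, hold=0.0000 ⇒ V=0.0000 continue  boundary S*=48.6327
step 7: (k=7,j=0): S=33.6554, K−S=30.4146, hold=30.0984 ⇒ V=30.4146 exercise | (k=7,j=1): S=43.0167, K−S=21.0533, hold=20.7832 ⇒ V=21.0533 exercise | (k=7,j=2): S=54.9819, K−S=9.0881, hold=10.2014 ⇒ V=10.2014 continue | (k=7,j=3): S=70.2753, K−S=0.0000, hold=2.4206 ⇒ V=2.4206 continue | (k=7,j=4): S=89.8225, K−S=0.0000, hold=0.0000 ⇒ V=0.0000 continue | (k=7,j=5): S=114.8069, K−S=0.0000, hold=0.0000 ⇒ V=0.0000 continue | (k=7,j=6): S=146.7407, K−S=0.0000, hold=0.0000 ⇒ V=0.0000 continue | (k=7,j=7): S=187.5570, K−S=0.0000, hold=0.0000 ⇒ V=0.0000 continue  boundary S*=43.0167
step 6: (k=6,j=0): S=38.0492, K−S=26.0208, hold=25.7262 ⇒ V=26.0208 exercise | (k=6,j=1): S=48.6327, K−S=15.4373, hold=15.7252 ⇒ V=15.7252 continue | (k=6,j=2): S=62.1600, K−S=1.9100, hold=6.4179 ⇒ V=6.4179 continue | (k=6,j=3): S=79.4500, K−S=0.0000, hold=1.2492 ⇒ V=1.2492 continue | (k=6,j=4): S=101.5492, K−S=0.0000, hold=0.0000 ⇒ V=0.0000 continue | (k=6,j=5): S=129.7954, K−S=0.0000, hold=0.0000 ⇒ V=0.0000 continue | (k=6,j=6): S=165.8983, K−S=0.0000, hold=0.0000 ⇒ V=0.0000 continue  boundary S*=38.0492
step 5: (k=5,j=0): S=43.0167, K−S=21.0533, hold=20.9203 ⇒ V=21.0533 exercise | (k=5,j=1): S=54.9819, K−S=9.0881, hold=11.1730 ⇒ V=11.1730 continue | (k=5,j=2): S=70.2753, K−S=0.0000, hold=3.9073 ⇒ V=3.9073 continue | (k=5,j=3): S=89.8225, K−S=0.0000, hold=0.6447 ⇒ V=0.6447 continue | (k=5,j=4): S=114.8069, K−S=0.0000, hold=0.0000 ⇒ V=0.0000 continue | (k=5,j=5): S=146.7407, K−S=0.0000, hold=0.0000 ⇒ V=0.0000 continue  boundary S*=43.0167
step 4: (k=4,j=0): S=48.6327, K−S=15.4373, hold=16.1881 ⇒ V=16.1881 continue | (k=4,j=1): S=62.1600, K−S=1.9100, hold=7.6277 ⇒ V=7.6277 continue | (k=4,j=2): S=79.4500, K−S=0.0000, hold=2.3237 ⇒ V=2.3237 continue | (k=4,j=3): S=101.5492, K−S=0.0000, hold=0.3327 ⇒ V=0.3327 continue | (k=4,j=4): S=129.7954, K−S=0.0000, hold=0.0000 ⇒ V=0.0000 continue  boundary S*=-
step 3: (k=3,j=0): S=54.9819, K−S=9.0881, hold=11.9882 ⇒ V=11.9882 continue | (k=3,j=1): S=70.2753, K−S=0.0000, hold=5.0435 ⇒ V=5.0435 continue | (k=3,j=2): S=89.8225, K−S=0.0000, hold=1.3577 ⇒ V=1.3577 continue | (k=3,j=3): S=114.8069, K−S=0.0000, hold=0.1717 ⇒ V=0.1717 continue  boundary S*=-
step 2: (k=2,j=0): S=62.1600, K−S=1.9100, hold=8.5896 ⇒ V=8.5896 continue | (k=2,j=1): S=79.4500, K−S=0.0000, hold=3.2497 ⇒ V=3.2497 continue | (k=2,j=2): S=101.5492, K−S=0.0000, hold=0.7825 ⇒ V=0.7825 continue  boundary S*=-
step 1: (k=1,j=0): S=70.2753, K−S=0.0000, hold=5.9811 ⇒ V=5.9811 continue | (k=1,j=1): S=89.8225, K−S=0.0000, hold=2.0499 ⇒ V=2.0499 continue  boundary S*=-
step 0: (k=0,j=0): S=79.4500, K−S=0.0000, hold=4.0633 ⇒ V=4.0633 continue  boundary S*=-

price = 4.0633
boundary = - - - - - 43.0167 38.0492 43.0167 48.6327
tree:
4.0633
5.9811 2.0499
8.5896 3.2497 0.7825
11.9882 5.0435 1.3577 0.1717
16.1881 7.6277 2.3237 0.3327 0.0000
21.0533 11.1730 3.9073 0.6447 0.0000 0.0000
26.0208 15.7252 6.4179 1.2492 0.0000 0.0000 0.0000
30.4146 21.0533 10.2014 2.4206 0.0000 0.0000 0.0000 0.0000
34.3011 26.0208 15.4373 4.6903 0.0000 0.0000 0.0000 0.0000 0.0000
37.7387 30.4146 21.0533 9.0881 0.0000 0.0000 0.0000 0.0000 0.0000 0.0000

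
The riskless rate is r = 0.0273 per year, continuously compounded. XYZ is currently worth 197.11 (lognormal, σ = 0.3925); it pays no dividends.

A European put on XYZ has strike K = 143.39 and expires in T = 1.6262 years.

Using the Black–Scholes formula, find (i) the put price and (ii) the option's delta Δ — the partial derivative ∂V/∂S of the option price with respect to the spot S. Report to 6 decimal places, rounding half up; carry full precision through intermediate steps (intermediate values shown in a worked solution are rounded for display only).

price = 11.080676
Δ = -0.164860

σ√T = 0.3925·√1.6262 = 0.500526
d₁ = (ln(S/K) + (r+σ²/2)T) / (σ√T) = (ln(197.11/143.39) + (0.0273+0.3925²/2)·1.6262) / 0.500526 = (0.318194 + 0.169658) / 0.500526 = 0.974679
d₂ = d₁ − σ√T = 0.974679 − 0.500526 = 0.474153
e^{−rT} = 0.956576
N(−d₁) = 0.164860,  N(−d₂) = 0.317695
Put price V = K·e^{−rT}·N(−d₂) − S·N(−d₁) = 43.576184 − 32.495509 = 11.080676
Δ = −N(−d₁) = -0.164860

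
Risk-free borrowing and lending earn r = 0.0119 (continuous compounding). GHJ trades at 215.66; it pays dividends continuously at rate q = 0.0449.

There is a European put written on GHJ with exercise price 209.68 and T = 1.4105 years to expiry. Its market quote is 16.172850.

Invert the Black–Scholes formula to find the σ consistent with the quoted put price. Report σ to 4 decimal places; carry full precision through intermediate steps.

At σ = 0.1470 the Black–Scholes value reproduces the quote:
σ√T = 0.147·√1.4105 = 0.174584
d₁ = (ln(S/K) + (r−q+σ²/2)T) / (σ√T) = (ln(215.66/209.68) + (0.0119−0.0449+0.147²/2)·1.4105) / 0.174584 = (0.028121 − 0.031307) / 0.174584 = -0.018250
d₂ = d₁ − σ√T = -0.018250 − 0.174584 = -0.192834
e^{−rT} = 0.983355
e^{−qT} = 0.938632
N(−d₁) = 0.507280,  N(−d₂) = 0.576456
V = K·e^{−rT}·N(−d₂) − S·e^{−qT}·N(−d₁) = 118.859319 − 102.686468 = 16.172850 (equal to the quote); since ∂V/∂σ > 0 for all σ, the implied volatility is unique

sigma = 0.1470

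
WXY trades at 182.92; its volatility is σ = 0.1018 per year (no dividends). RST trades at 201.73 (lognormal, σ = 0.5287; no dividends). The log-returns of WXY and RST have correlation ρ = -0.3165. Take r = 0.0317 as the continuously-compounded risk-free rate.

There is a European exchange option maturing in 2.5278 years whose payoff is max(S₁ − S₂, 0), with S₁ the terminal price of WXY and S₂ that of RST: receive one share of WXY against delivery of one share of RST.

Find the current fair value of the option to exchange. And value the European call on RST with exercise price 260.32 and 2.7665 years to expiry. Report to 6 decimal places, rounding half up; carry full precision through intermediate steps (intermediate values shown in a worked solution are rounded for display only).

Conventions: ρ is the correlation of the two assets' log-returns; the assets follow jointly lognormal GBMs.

σ_eff = √(σ₁² + σ₂² − 2ρσ₁σ₂) = √(0.1018² + 0.5287² − 2·-0.3165·0.1018·0.5287) = 0.569171
d₁ = (ln(S₁/S₂) + (q₂ − q₁ + σ_eff²/2)T) / (σ_eff√T) = (ln(182.92/201.73) + (0.0 − 0.0 + 0.161978)·2.5278) / 0.904929 = 0.344300
d₂ = d₁ − σ_eff√T = 0.344300 − 0.904929 = -0.560629
N(d₁) = 0.634690,  N(d₂) = 0.287525
V = S₁·e^{−q₁T}·N(d₁) − S₂·e^{−q₂T}·N(d₂) = 116.097417 − 58.002467 = 58.094950
[vanilla: RST call K=260.32]
σ√T = 0.5287·√2.7665 = 0.879376
d₁ = (ln(S/K) + (r+σ²/2)T) / (σ√T) = (ln(201.73/260.32) + (0.0317+0.5287²/2)·2.7665) / 0.879376 = (-0.254981 + 0.474349) / 0.879376 = 0.249458
d₂ = d₁ − σ√T = 0.249458 − 0.879376 = -0.629918
e^{−rT} = 0.916037
N(d₁) = 0.598497,  N(d₂) = 0.264374
price = S·N(d₁) − K·e^{−rT}·N(d₂) = 120.734775 − 63.043432 = 57.691344

exchange price = 58.094950
price(RST call K=260.32) = 57.691344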